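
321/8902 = 321/8902  =  0.04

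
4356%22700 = 4356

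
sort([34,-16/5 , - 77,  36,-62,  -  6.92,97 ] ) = [ -77 ,-62,- 6.92,-16/5, 34, 36, 97] 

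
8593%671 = 541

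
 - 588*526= - 309288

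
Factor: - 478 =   -  2^1*239^1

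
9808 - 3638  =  6170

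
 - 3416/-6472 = 427/809 = 0.53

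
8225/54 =8225/54 = 152.31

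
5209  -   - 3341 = 8550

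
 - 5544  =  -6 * 924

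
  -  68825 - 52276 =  - 121101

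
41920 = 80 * 524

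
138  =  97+41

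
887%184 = 151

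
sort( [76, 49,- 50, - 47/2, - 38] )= [ - 50,-38,  -  47/2,  49 , 76 ]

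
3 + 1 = 4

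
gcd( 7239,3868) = 1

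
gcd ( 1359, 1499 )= 1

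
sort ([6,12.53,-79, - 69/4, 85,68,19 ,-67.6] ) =[ - 79, - 67.6 ,-69/4, 6,12.53, 19,68, 85]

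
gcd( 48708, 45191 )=1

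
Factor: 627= 3^1*11^1*19^1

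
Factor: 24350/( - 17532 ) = - 25/18 = - 2^( - 1 )*3^ (- 2)*5^2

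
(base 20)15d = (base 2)1000000001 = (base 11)427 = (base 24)L9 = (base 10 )513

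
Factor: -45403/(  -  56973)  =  3^( - 1)*7^(-1) * 2713^(-1)*45403^1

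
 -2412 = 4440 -6852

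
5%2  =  1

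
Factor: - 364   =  -2^2 *7^1*13^1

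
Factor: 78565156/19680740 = 19641289/4920185 = 5^(-1)*1187^1*16547^1*984037^( - 1) 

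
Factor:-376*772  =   - 2^5*47^1*193^1  =  -290272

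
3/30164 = 3/30164=0.00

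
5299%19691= 5299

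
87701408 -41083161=46618247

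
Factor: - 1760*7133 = -2^5*5^1*7^1*11^1*1019^1 = - 12554080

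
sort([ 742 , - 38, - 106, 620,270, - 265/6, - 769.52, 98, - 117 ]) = [ - 769.52, - 117, - 106, - 265/6, -38, 98,270, 620,742] 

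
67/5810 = 67/5810 = 0.01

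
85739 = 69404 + 16335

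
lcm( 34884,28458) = 1081404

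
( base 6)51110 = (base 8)15122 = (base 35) 5HI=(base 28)8GI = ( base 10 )6738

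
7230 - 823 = 6407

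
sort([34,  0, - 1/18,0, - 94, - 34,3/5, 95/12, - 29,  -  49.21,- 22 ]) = [ - 94, - 49.21, - 34,-29, - 22, - 1/18, 0,  0, 3/5 , 95/12, 34]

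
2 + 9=11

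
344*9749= 3353656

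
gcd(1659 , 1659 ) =1659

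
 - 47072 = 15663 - 62735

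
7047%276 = 147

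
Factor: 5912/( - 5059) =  - 2^3*739^1*5059^ ( - 1)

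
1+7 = 8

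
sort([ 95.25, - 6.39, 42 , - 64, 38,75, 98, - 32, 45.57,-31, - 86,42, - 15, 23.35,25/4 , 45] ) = [ - 86,-64, - 32,  -  31, - 15, - 6.39,  25/4, 23.35, 38,42, 42, 45, 45.57,75,  95.25,98]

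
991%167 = 156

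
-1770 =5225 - 6995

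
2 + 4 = 6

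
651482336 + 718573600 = 1370055936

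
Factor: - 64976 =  - 2^4 * 31^1*131^1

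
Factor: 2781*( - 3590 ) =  - 2^1 * 3^3 * 5^1*103^1*359^1 = -9983790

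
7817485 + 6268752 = 14086237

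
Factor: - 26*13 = - 2^1* 13^2 = - 338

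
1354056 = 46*29436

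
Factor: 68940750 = 2^1*3^1*5^3*91921^1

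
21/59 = 21/59 = 0.36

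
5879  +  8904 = 14783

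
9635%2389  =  79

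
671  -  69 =602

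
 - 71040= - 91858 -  - 20818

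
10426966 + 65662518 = 76089484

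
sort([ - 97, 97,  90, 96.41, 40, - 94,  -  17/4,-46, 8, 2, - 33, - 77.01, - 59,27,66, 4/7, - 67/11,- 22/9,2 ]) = [ - 97, - 94, - 77.01, - 59, - 46, - 33,-67/11 , - 17/4, - 22/9, 4/7,2, 2, 8,27,40, 66, 90, 96.41,97 ]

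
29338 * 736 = 21592768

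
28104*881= 24759624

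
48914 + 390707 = 439621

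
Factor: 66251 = 97^1*683^1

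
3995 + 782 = 4777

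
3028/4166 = 1514/2083 = 0.73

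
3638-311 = 3327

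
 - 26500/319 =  - 84 + 296/319= - 83.07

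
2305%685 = 250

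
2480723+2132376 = 4613099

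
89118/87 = 29706/29= 1024.34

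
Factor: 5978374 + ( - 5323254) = 655120 =2^4*5^1*19^1*431^1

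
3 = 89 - 86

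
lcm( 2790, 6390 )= 198090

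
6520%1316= 1256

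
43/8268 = 43/8268 = 0.01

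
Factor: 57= 3^1  *  19^1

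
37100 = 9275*4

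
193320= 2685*72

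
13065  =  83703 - 70638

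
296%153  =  143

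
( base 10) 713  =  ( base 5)10323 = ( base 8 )1311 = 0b1011001001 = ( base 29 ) OH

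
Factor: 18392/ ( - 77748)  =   - 2^1*3^( - 1) *11^1*31^( - 1) = - 22/93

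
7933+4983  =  12916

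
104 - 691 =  - 587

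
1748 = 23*76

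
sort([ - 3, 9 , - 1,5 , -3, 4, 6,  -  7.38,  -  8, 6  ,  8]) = [ - 8, - 7.38, - 3, - 3,-1, 4,5, 6, 6,8, 9 ]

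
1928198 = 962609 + 965589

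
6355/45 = 1271/9 = 141.22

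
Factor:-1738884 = -2^2*3^1*7^1*127^1*163^1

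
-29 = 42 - 71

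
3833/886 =3833/886 = 4.33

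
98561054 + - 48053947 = 50507107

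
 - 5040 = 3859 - 8899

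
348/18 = 19 + 1/3  =  19.33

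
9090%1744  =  370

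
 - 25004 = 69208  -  94212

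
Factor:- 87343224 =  - 2^3*3^1*83^1*163^1*269^1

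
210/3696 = 5/88= 0.06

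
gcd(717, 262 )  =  1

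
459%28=11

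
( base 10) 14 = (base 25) E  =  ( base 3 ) 112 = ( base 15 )e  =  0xE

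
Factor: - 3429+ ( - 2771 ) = - 2^3 * 5^2*31^1 = - 6200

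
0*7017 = 0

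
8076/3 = 2692 = 2692.00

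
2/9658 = 1/4829 = 0.00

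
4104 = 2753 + 1351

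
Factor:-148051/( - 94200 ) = 2^( - 3)*3^( -1 )*5^(  -  2 )*23^1*41^1  =  943/600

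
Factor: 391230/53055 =2^1*3^1*7^1*23^1*131^(-1 )=966/131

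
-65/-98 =65/98= 0.66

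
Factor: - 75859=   -  7^1 * 10837^1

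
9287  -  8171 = 1116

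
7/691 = 7/691 = 0.01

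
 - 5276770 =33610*( - 157 ) 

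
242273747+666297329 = 908571076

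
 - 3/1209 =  - 1/403 =-0.00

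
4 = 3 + 1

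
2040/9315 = 136/621 = 0.22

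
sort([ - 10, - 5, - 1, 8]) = [ - 10, - 5,  -  1,8 ] 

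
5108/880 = 5 + 177/220  =  5.80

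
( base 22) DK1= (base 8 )15115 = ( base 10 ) 6733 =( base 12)3a91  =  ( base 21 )F5D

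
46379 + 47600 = 93979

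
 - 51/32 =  - 2+13/32=- 1.59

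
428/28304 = 107/7076 = 0.02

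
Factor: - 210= -2^1 * 3^1 * 5^1*7^1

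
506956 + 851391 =1358347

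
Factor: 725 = 5^2*29^1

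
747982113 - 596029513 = 151952600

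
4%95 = 4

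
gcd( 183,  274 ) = 1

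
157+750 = 907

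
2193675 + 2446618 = 4640293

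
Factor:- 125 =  - 5^3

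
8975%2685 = 920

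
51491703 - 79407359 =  - 27915656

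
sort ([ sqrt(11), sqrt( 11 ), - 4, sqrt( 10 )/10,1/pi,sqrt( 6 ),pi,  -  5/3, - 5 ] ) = [ - 5, - 4, - 5/3 , sqrt( 10 ) /10, 1/pi, sqrt(6 ), pi, sqrt( 11 ), sqrt( 11 )] 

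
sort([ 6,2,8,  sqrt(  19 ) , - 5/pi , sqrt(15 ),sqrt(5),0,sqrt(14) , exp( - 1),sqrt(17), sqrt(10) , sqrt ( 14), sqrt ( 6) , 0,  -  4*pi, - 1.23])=[ - 4*pi,-5/pi, - 1.23, 0,0,exp( - 1),2,sqrt(5), sqrt( 6 ),sqrt (10), sqrt(14),sqrt( 14 ),sqrt(15),sqrt(17) , sqrt(19),  6, 8 ]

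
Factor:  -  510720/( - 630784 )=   285/352 =2^ ( - 5) * 3^1* 5^1*11^(-1 )*19^1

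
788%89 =76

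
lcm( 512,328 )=20992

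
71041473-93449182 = -22407709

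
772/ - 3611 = -772/3611 = - 0.21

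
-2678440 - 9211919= -11890359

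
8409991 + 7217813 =15627804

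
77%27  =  23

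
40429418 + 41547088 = 81976506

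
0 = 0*5203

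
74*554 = 40996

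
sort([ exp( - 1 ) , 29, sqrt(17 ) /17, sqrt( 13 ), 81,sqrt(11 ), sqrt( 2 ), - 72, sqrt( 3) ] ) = [ - 72 , sqrt(17 ) /17, exp( - 1 ), sqrt(2 ),sqrt( 3 ), sqrt( 11), sqrt(13), 29, 81 ]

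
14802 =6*2467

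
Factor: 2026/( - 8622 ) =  - 1013/4311 = - 3^( - 2)*479^( - 1)*1013^1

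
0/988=0   =  0.00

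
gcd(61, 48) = 1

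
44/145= 44/145=0.30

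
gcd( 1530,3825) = 765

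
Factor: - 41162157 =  - 3^2*23^1*198851^1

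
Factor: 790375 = 5^3*6323^1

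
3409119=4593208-1184089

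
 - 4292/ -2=2146 + 0/1 = 2146.00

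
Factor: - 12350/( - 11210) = 5^1*13^1*59^( - 1) =65/59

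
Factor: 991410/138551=141630/19793 =2^1 *3^1*5^1*4721^1*19793^( - 1)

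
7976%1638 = 1424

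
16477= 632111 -615634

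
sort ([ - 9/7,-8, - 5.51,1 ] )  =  [  -  8,- 5.51, - 9/7,1 ] 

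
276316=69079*4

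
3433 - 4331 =-898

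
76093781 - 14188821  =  61904960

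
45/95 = 9/19 = 0.47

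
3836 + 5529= 9365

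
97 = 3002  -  2905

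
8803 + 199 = 9002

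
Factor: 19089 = 3^3*7^1*101^1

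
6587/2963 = 6587/2963 = 2.22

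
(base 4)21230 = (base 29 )lb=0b1001101100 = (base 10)620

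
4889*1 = 4889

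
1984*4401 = 8731584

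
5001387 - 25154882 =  - 20153495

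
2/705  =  2/705 = 0.00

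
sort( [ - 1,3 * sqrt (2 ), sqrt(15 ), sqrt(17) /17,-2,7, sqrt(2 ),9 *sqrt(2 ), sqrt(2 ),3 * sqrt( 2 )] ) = [  -  2, - 1,sqrt ( 17 ) /17,sqrt( 2 ),  sqrt(2), sqrt(15 ), 3 * sqrt(2 ), 3*sqrt( 2), 7, 9*sqrt(2 )]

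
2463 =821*3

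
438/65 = 438/65 = 6.74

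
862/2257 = 862/2257 =0.38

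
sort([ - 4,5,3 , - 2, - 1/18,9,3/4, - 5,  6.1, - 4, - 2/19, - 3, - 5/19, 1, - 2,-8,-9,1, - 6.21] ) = [ - 9, - 8, - 6.21,-5 , - 4 ,-4, - 3, - 2, - 2, - 5/19, - 2/19,  -  1/18, 3/4, 1, 1,3,5,6.1,9]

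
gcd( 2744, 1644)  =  4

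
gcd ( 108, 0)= 108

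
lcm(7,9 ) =63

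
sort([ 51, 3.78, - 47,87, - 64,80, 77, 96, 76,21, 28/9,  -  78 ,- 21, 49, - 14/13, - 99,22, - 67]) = [ - 99, - 78,-67, - 64, - 47,-21, - 14/13, 28/9, 3.78, 21,22,49, 51, 76,77, 80,87,  96]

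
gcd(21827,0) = 21827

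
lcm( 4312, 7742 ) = 340648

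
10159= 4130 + 6029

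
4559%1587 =1385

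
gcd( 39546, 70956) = 18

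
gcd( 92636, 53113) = 1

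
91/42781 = 91/42781 =0.00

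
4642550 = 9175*506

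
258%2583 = 258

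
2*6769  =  13538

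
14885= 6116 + 8769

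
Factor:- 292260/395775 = - 19484/26385 = -2^2*3^( - 1) *5^(  -  1 )*1759^( - 1) * 4871^1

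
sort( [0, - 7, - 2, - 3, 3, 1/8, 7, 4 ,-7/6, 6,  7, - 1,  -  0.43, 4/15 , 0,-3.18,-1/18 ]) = [ - 7,-3.18, - 3, - 2,-7/6,-1,-0.43, - 1/18, 0, 0, 1/8, 4/15, 3, 4,6, 7, 7] 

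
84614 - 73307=11307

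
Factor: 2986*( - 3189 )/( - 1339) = 9522354/1339 = 2^1*3^1*13^(- 1)*103^(-1) * 1063^1*1493^1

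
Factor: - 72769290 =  - 2^1*3^1*5^1 * 11^1*220513^1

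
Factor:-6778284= -2^2*3^1*23^1*41^1 * 599^1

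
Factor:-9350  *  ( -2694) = 25188900 = 2^2*3^1*5^2*11^1 *17^1 * 449^1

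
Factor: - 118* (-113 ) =13334 = 2^1*59^1*113^1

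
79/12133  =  79/12133 = 0.01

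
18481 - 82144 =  - 63663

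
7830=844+6986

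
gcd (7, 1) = 1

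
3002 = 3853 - 851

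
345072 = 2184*158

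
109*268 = 29212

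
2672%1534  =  1138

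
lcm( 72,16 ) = 144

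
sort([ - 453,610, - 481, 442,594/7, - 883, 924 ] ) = [ - 883, -481, - 453, 594/7, 442, 610, 924]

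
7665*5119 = 39237135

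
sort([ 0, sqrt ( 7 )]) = [ 0,sqrt( 7 )]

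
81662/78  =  1046 +37/39 = 1046.95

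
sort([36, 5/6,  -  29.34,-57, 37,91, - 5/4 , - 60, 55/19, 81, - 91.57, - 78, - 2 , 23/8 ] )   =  [ - 91.57,  -  78, - 60, - 57, - 29.34,-2, - 5/4, 5/6,23/8, 55/19, 36, 37,81,  91]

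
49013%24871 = 24142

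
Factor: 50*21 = 1050 = 2^1*3^1*5^2 *7^1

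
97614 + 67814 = 165428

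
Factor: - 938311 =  - 11^1*197^1 * 433^1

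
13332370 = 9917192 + 3415178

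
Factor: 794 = 2^1 *397^1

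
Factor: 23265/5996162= 2^ (-1)*3^2*5^1*11^1*47^1*2998081^(-1)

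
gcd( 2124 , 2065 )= 59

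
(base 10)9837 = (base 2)10011001101101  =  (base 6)113313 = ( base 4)2121231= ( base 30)arr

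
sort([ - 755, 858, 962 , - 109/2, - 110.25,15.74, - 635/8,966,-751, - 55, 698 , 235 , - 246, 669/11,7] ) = [ -755, - 751,  -  246,  -  110.25, - 635/8, - 55 ,-109/2,7,15.74,669/11,235,698,  858,  962, 966]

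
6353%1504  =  337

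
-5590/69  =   - 5590/69 = -81.01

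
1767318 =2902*609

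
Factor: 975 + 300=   1275 = 3^1 * 5^2*17^1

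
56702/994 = 28351/497 = 57.04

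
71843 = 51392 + 20451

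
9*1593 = 14337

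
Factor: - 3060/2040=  - 3/2  =  - 2^ ( - 1)*3^1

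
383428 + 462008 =845436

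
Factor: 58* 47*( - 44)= - 2^3*11^1*29^1*47^1 = - 119944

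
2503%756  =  235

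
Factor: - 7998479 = -113^1*70783^1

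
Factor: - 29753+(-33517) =  -  63270 = -2^1*3^2*5^1*19^1*37^1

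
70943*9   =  638487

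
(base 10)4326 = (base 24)7c6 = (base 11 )3283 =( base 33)3w3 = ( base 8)10346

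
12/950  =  6/475= 0.01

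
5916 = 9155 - 3239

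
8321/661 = 12 + 389/661 = 12.59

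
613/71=613/71 = 8.63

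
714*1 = 714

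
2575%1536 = 1039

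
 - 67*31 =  - 2077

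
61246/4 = 15311 + 1/2 = 15311.50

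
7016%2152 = 560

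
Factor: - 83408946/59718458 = - 41704473/29859229=- 3^1*661^1*919^( - 1)*21031^1*32491^( - 1 )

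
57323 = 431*133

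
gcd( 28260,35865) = 45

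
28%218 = 28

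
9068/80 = 113 + 7/20 = 113.35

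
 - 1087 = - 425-662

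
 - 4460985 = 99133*( - 45)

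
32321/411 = 32321/411 = 78.64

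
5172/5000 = 1+43/1250 =1.03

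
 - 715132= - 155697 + - 559435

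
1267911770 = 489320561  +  778591209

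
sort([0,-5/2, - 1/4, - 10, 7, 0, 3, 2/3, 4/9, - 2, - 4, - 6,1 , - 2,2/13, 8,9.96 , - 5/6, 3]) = [-10,-6, - 4, - 5/2, - 2,-2, - 5/6,- 1/4, 0,0, 2/13, 4/9, 2/3,1, 3, 3, 7, 8, 9.96] 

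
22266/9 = 2474=2474.00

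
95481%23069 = 3205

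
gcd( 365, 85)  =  5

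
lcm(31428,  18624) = 502848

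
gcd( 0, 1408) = 1408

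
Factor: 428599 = 67^1*6397^1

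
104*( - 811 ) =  - 84344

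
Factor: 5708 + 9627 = 5^1*3067^1 = 15335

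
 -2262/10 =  - 1131/5= - 226.20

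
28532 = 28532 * 1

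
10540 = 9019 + 1521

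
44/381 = 44/381  =  0.12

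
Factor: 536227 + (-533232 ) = 5^1*599^1 = 2995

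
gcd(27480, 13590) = 30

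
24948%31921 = 24948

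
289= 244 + 45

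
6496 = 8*812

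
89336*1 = 89336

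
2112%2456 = 2112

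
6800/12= 566 + 2/3 = 566.67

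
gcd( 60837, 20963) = 1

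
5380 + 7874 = 13254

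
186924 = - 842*( - 222 )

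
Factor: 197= 197^1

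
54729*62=3393198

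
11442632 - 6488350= 4954282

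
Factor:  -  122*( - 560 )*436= 29787520  =  2^7*5^1*7^1 * 61^1*109^1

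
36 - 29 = 7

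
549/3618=61/402  =  0.15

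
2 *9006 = 18012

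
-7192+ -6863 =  - 14055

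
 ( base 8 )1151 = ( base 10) 617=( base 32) J9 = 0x269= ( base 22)161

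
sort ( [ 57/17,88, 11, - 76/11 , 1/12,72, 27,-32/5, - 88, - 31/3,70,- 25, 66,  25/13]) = [ - 88, - 25, - 31/3 ,-76/11, - 32/5,1/12, 25/13,57/17, 11, 27, 66, 70, 72,  88 ] 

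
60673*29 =1759517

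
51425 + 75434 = 126859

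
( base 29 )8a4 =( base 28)8QM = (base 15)2132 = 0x1B6E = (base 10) 7022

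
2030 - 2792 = - 762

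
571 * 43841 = 25033211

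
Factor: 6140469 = 3^1*2046823^1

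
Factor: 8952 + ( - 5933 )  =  3019^1 =3019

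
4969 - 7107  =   - 2138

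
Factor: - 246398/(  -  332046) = 3^(  -  3)*11^(-1)*13^(-1)*17^1 * 43^ ( - 1 )*7247^1=123199/166023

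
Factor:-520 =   -  2^3*5^1*13^1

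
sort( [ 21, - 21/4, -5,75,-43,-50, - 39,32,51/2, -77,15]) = [ - 77, - 50, - 43, - 39,-21/4, - 5, 15, 21, 51/2,32,75] 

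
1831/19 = 1831/19  =  96.37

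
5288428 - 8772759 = - 3484331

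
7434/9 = 826 = 826.00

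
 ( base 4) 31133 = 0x35F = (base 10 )863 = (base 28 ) 12n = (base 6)3555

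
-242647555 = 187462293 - 430109848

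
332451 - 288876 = 43575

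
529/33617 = 529/33617 = 0.02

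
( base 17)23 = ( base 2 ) 100101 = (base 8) 45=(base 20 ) 1h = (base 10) 37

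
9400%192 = 184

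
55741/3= 55741/3 = 18580.33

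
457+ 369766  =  370223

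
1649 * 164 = 270436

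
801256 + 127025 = 928281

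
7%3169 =7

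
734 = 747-13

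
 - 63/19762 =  - 63/19762 = -  0.00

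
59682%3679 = 818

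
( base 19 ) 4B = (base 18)4F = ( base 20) 47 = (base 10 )87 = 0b1010111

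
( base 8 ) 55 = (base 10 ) 45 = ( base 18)29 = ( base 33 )1c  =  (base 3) 1200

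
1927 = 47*41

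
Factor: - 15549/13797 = -71/63  =  - 3^(  -  2)*7^( - 1) * 71^1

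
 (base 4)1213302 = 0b1100111110010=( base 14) 25c6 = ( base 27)930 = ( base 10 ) 6642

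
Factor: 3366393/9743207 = 3^1*31^(  -  1) * 67^(-1) * 4691^( - 1 )*1122131^1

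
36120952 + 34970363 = 71091315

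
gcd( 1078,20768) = 22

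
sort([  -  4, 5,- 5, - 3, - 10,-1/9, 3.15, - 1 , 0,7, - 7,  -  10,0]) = [  -  10, - 10, - 7, - 5,-4, - 3, -1, - 1/9,0, 0,3.15,  5, 7] 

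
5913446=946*6251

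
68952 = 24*2873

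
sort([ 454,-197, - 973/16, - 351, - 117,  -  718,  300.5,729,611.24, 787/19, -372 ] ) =[-718,-372,  -  351, - 197,- 117, -973/16,787/19, 300.5,454 , 611.24,729]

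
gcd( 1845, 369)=369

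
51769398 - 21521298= 30248100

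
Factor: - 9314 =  - 2^1*4657^1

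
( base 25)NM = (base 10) 597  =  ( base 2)1001010101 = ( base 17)212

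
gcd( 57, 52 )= 1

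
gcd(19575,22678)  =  29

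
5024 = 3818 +1206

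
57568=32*1799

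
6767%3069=629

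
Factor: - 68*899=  -2^2*17^1*29^1*31^1=-61132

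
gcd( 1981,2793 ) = 7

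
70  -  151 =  - 81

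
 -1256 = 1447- 2703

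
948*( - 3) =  - 2844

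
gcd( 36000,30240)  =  1440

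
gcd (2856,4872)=168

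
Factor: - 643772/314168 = -2^(-1 )*173^(-1) * 709^1 =-709/346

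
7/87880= 7/87880 = 0.00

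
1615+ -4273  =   - 2658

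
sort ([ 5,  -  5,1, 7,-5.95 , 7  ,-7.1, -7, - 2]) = [ - 7.1, - 7,  -  5.95, - 5, - 2, 1, 5, 7, 7] 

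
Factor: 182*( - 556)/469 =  - 14456/67= -  2^3*13^1*  67^( - 1 ) * 139^1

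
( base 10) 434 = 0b110110010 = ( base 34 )CQ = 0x1B2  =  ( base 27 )G2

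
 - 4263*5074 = -21630462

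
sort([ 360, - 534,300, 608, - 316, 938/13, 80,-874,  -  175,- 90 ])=[-874, - 534, - 316,  -  175, - 90, 938/13, 80, 300, 360, 608]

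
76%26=24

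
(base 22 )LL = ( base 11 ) 3aa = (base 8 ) 743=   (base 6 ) 2123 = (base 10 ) 483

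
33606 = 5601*6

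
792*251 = 198792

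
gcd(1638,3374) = 14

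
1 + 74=75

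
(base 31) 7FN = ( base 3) 100220020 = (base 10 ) 7215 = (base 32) 71F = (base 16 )1C2F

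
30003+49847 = 79850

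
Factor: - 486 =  - 2^1 * 3^5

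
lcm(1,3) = 3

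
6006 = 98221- 92215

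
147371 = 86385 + 60986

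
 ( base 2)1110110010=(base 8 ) 1662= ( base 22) 1L0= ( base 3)1022001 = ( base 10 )946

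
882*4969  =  4382658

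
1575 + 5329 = 6904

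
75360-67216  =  8144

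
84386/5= 16877 + 1/5  =  16877.20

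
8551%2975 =2601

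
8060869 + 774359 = 8835228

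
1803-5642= - 3839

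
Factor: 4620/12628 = 3^1*5^1*41^( - 1) = 15/41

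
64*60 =3840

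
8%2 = 0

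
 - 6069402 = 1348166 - 7417568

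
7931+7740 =15671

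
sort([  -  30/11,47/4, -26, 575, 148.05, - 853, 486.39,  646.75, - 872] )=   [ - 872, - 853, - 26, - 30/11,47/4,148.05, 486.39,575,646.75] 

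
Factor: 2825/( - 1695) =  - 3^(-1)*5^1 = - 5/3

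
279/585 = 31/65 = 0.48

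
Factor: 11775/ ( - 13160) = -2355/2632 = - 2^( -3)*3^1 * 5^1*7^( - 1) * 47^ ( - 1 )*157^1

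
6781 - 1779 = 5002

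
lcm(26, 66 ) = 858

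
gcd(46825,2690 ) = 5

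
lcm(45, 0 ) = 0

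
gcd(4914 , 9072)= 378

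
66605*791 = 52684555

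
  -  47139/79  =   - 47139/79   =  - 596.70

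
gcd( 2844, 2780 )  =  4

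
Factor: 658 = 2^1*7^1*47^1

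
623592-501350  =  122242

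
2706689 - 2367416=339273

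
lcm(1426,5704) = 5704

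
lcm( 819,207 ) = 18837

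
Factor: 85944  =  2^3*3^1*3581^1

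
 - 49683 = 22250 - 71933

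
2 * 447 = 894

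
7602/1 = 7602=7602.00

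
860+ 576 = 1436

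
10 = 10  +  0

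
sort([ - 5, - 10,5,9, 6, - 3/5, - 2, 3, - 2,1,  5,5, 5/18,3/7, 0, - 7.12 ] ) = [ - 10,- 7.12,-5, - 2, - 2,-3/5, 0,5/18, 3/7,1, 3,  5,5,5,  6,  9 ] 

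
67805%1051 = 541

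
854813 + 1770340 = 2625153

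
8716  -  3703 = 5013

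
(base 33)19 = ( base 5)132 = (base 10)42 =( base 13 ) 33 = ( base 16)2A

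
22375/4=5593 + 3/4 = 5593.75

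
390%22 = 16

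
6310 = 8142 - 1832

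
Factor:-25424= - 2^4 * 7^1*227^1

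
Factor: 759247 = 113^1 * 6719^1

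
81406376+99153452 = 180559828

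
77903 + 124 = 78027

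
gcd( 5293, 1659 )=79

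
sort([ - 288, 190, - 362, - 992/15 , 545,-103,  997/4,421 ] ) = [ - 362, -288, - 103,-992/15,  190,997/4, 421, 545 ]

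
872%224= 200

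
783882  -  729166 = 54716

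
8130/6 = 1355  =  1355.00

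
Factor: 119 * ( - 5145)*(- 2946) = 1803703230= 2^1 * 3^2*5^1 * 7^4*17^1 * 491^1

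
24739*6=148434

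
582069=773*753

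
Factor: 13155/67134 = 2^(-1 ) * 5^1*67^( - 1)*167^( - 1)*877^1 = 4385/22378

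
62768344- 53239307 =9529037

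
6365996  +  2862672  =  9228668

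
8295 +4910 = 13205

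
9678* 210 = 2032380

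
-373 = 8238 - 8611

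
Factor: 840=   2^3*3^1*5^1*7^1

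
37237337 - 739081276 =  - 701843939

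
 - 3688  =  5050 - 8738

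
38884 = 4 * 9721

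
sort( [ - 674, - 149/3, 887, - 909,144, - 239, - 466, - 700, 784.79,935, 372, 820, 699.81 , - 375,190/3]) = [ - 909, - 700, - 674, - 466 , - 375, - 239, - 149/3,190/3,  144, 372,699.81,784.79,820,887,  935]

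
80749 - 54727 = 26022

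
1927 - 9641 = -7714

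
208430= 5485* 38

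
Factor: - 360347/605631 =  - 3^( - 1 )*293^( - 1 ) * 523^1 = -523/879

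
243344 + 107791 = 351135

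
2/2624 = 1/1312 = 0.00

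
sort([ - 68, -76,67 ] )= [ - 76, -68,67] 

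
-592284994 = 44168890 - 636453884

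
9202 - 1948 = 7254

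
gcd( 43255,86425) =5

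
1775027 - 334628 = 1440399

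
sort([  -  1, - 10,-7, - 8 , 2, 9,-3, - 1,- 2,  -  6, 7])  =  [ - 10, - 8,-7, - 6,  -  3, - 2, - 1,  -  1, 2, 7,9]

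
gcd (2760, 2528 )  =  8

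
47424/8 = 5928 = 5928.00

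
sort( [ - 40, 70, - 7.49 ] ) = [ - 40, - 7.49,70 ] 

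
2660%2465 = 195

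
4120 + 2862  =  6982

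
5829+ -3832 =1997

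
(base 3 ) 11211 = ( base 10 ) 130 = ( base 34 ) 3s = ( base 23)5f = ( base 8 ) 202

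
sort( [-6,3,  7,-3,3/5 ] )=[ - 6, - 3 , 3/5,3,7]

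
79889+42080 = 121969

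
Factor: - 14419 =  - 14419^1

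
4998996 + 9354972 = 14353968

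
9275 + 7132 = 16407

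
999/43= 999/43 =23.23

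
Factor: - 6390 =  - 2^1*3^2*5^1*71^1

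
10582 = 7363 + 3219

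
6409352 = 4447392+1961960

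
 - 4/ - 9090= 2/4545 = 0.00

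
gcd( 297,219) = 3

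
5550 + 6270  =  11820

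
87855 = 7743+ 80112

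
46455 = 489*95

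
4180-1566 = 2614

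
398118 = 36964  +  361154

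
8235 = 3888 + 4347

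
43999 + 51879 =95878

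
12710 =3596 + 9114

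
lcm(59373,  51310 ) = 4156110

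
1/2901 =1/2901 = 0.00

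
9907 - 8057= 1850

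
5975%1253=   963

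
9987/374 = 26 +263/374 = 26.70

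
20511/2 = 20511/2 = 10255.50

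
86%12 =2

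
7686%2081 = 1443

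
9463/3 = 3154 + 1/3 = 3154.33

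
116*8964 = 1039824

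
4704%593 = 553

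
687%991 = 687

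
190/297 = 190/297=0.64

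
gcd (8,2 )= 2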